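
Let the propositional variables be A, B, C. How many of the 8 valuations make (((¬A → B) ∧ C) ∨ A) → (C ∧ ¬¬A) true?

5

Initial set: {((((¬A → B) ∧ C) ∨ A) → (C ∧ ¬¬A))}.
((((¬A → B) ∧ C) ∨ A) → (C ∧ ¬¬A)): β-rule — branch into ¬(((¬A → B) ∧ C) ∨ A)  //  (C ∧ ¬¬A).
  branch 1 (add ¬(((¬A → B) ∧ C) ∨ A)):
    ¬(((¬A → B) ∧ C) ∨ A): α-rule — add ¬((¬A → B) ∧ C), ¬A.
    ¬((¬A → B) ∧ C): β-rule — branch into ¬(¬A → B)  //  ¬C.
      branch 1.1 (add ¬(¬A → B)):
        ¬(¬A → B): α-rule — add ¬A, ¬B.
        ○ open, literals {A=0, B=0}.
      branch 1.2 (add ¬C):
        ○ open, literals {A=0, C=0}.
  branch 2 (add (C ∧ ¬¬A)):
    (C ∧ ¬¬A): α-rule — add C, ¬¬A.
    ¬¬A: drop double negation, giving A.
    ○ open, literals {A=1, C=1}.
0 branches closed, 3 open.
Each open branch fixes some atoms; the unmentioned ones are free. Counting distinct full assignments: branch {A=0, B=0} (C) contributes 2 new; branch {A=0, C=0} (B) contributes 1 new; branch {A=1, C=1} (B) contributes 2 new. Total: 5.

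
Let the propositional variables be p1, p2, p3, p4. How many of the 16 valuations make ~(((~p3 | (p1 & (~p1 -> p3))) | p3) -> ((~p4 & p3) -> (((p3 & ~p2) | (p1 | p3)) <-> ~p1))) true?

Initial set: {~(((~p3 | (p1 & (~p1 -> p3))) | p3) -> ((~p4 & p3) -> (((p3 & ~p2) | (p1 | p3)) <-> ~p1)))}.
~(((~p3 | (p1 & (~p1 -> p3))) | p3) -> ((~p4 & p3) -> (((p3 & ~p2) | (p1 | p3)) <-> ~p1))): α-rule — add ((~p3 | (p1 & (~p1 -> p3))) | p3), ~((~p4 & p3) -> (((p3 & ~p2) | (p1 | p3)) <-> ~p1)).
~((~p4 & p3) -> (((p3 & ~p2) | (p1 | p3)) <-> ~p1)): α-rule — add (~p4 & p3), ~(((p3 & ~p2) | (p1 | p3)) <-> ~p1).
(~p4 & p3): α-rule — add ~p4, p3.
((~p3 | (p1 & (~p1 -> p3))) | p3): β-rule — branch into (~p3 | (p1 & (~p1 -> p3)))  //  p3.
  branch 1 (add (~p3 | (p1 & (~p1 -> p3)))):
    ~(((p3 & ~p2) | (p1 | p3)) <-> ~p1): β-rule — branch into ((p3 & ~p2) | (p1 | p3)), ~~p1  //  ~((p3 & ~p2) | (p1 | p3)), ~p1.
      branch 1.1 (add ((p3 & ~p2) | (p1 | p3)), ~~p1):
        (~p3 | (p1 & (~p1 -> p3))): β-rule — branch into ~p3  //  (p1 & (~p1 -> p3)).
          branch 1.1.1 (add ~p3):
            × closes — contains both p3 and ~p3.
          branch 1.1.2 (add (p1 & (~p1 -> p3))):
            (p1 & (~p1 -> p3)): α-rule — add p1, (~p1 -> p3).
            ((p3 & ~p2) | (p1 | p3)): β-rule — branch into (p3 & ~p2)  //  (p1 | p3).
              branch 1.1.2.1 (add (p3 & ~p2)):
                (p3 & ~p2): α-rule — add p3, ~p2.
                (~p1 -> p3): β-rule — branch into ~~p1  //  p3.
                  branch 1.1.2.1.1 (add ~~p1):
                    ○ open, literals {p1=T, p2=F, p3=T, p4=F}.
                  branch 1.1.2.1.2 (add p3):
                    ○ open, literals {p1=T, p2=F, p3=T, p4=F}.
              branch 1.1.2.2 (add (p1 | p3)):
                (~p1 -> p3): β-rule — branch into ~~p1  //  p3.
                  branch 1.1.2.2.1 (add ~~p1):
                    (p1 | p3): β-rule — branch into p1  //  p3.
                      branch 1.1.2.2.1.1 (add p1):
                        ○ open, literals {p1=T, p3=T, p4=F}.
                      branch 1.1.2.2.1.2 (add p3):
                        ○ open, literals {p1=T, p3=T, p4=F}.
                  branch 1.1.2.2.2 (add p3):
                    (p1 | p3): β-rule — branch into p1  //  p3.
                      branch 1.1.2.2.2.1 (add p1):
                        ○ open, literals {p1=T, p3=T, p4=F}.
                      branch 1.1.2.2.2.2 (add p3):
                        ○ open, literals {p1=T, p3=T, p4=F}.
      branch 1.2 (add ~((p3 & ~p2) | (p1 | p3)), ~p1):
        ~((p3 & ~p2) | (p1 | p3)): α-rule — add ~(p3 & ~p2), ~(p1 | p3).
        ~(p1 | p3): α-rule — add ~p1, ~p3.
        × closes — contains both p3 and ~p3.
  branch 2 (add p3):
    ~(((p3 & ~p2) | (p1 | p3)) <-> ~p1): β-rule — branch into ((p3 & ~p2) | (p1 | p3)), ~~p1  //  ~((p3 & ~p2) | (p1 | p3)), ~p1.
      branch 2.1 (add ((p3 & ~p2) | (p1 | p3)), ~~p1):
        ((p3 & ~p2) | (p1 | p3)): β-rule — branch into (p3 & ~p2)  //  (p1 | p3).
          branch 2.1.1 (add (p3 & ~p2)):
            (p3 & ~p2): α-rule — add p3, ~p2.
            ○ open, literals {p1=T, p2=F, p3=T, p4=F}.
          branch 2.1.2 (add (p1 | p3)):
            (p1 | p3): β-rule — branch into p1  //  p3.
              branch 2.1.2.1 (add p1):
                ○ open, literals {p1=T, p3=T, p4=F}.
              branch 2.1.2.2 (add p3):
                ○ open, literals {p1=T, p3=T, p4=F}.
      branch 2.2 (add ~((p3 & ~p2) | (p1 | p3)), ~p1):
        ~((p3 & ~p2) | (p1 | p3)): α-rule — add ~(p3 & ~p2), ~(p1 | p3).
        ~(p1 | p3): α-rule — add ~p1, ~p3.
        × closes — contains both p3 and ~p3.
3 branches closed, 9 open.
Each open branch fixes some atoms; the unmentioned ones are free. Counting distinct full assignments: branch {p1=T, p2=F, p3=T, p4=F} (none free) contributes 1 new; branch {p1=T, p2=F, p3=T, p4=F} (none free) contributes 0 new; branch {p1=T, p3=T, p4=F} (p2) contributes 1 new; branch {p1=T, p3=T, p4=F} (p2) contributes 0 new; branch {p1=T, p3=T, p4=F} (p2) contributes 0 new; branch {p1=T, p3=T, p4=F} (p2) contributes 0 new; branch {p1=T, p2=F, p3=T, p4=F} (none free) contributes 0 new; branch {p1=T, p3=T, p4=F} (p2) contributes 0 new; branch {p1=T, p3=T, p4=F} (p2) contributes 0 new. Total: 2.

2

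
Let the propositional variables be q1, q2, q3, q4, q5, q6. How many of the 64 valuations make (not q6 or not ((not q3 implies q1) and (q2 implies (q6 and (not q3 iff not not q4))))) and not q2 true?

20

Initial set: {T ((not q6 or not ((not q3 implies q1) and (q2 implies (q6 and (not q3 iff not not q4))))) and not q2)}.
T ((not q6 or not ((not q3 implies q1) and (q2 implies (q6 and (not q3 iff not not q4))))) and not q2): α-rule — add T (not q6 or not ((not q3 implies q1) and (q2 implies (q6 and (not q3 iff not not q4))))), T not q2.
T (not q6 or not ((not q3 implies q1) and (q2 implies (q6 and (not q3 iff not not q4))))): β-rule — branch into T not q6  //  T not ((not q3 implies q1) and (q2 implies (q6 and (not q3 iff not not q4)))).
  branch 1 (add T not q6):
    ○ open, literals {q2=false, q6=false}.
  branch 2 (add T not ((not q3 implies q1) and (q2 implies (q6 and (not q3 iff not not q4))))):
    T not ((not q3 implies q1) and (q2 implies (q6 and (not q3 iff not not q4)))): β-rule — branch into F (not q3 implies q1)  //  F (q2 implies (q6 and (not q3 iff not not q4))).
      branch 2.1 (add F (not q3 implies q1)):
        F (not q3 implies q1): α-rule — add T not q3, F q1.
        ○ open, literals {q1=false, q2=false, q3=false}.
      branch 2.2 (add F (q2 implies (q6 and (not q3 iff not not q4)))):
        F (q2 implies (q6 and (not q3 iff not not q4))): α-rule — add T q2, F (q6 and (not q3 iff not not q4)).
        × closes — contains both q2 and not q2.
1 branch closed, 2 open.
Each open branch fixes some atoms; the unmentioned ones are free. Counting distinct full assignments: branch {q2=false, q6=false} (q1, q3, q4, q5) contributes 16 new; branch {q1=false, q2=false, q3=false} (q4, q5, q6) contributes 4 new. Total: 20.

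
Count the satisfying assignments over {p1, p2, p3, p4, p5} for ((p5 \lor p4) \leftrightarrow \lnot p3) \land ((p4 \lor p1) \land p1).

8

Initial set: {T (((p5 \lor p4) \leftrightarrow \lnot p3) \land ((p4 \lor p1) \land p1))}.
T (((p5 \lor p4) \leftrightarrow \lnot p3) \land ((p4 \lor p1) \land p1)): α-rule — add T ((p5 \lor p4) \leftrightarrow \lnot p3), T ((p4 \lor p1) \land p1).
T ((p4 \lor p1) \land p1): α-rule — add T (p4 \lor p1), T p1.
T ((p5 \lor p4) \leftrightarrow \lnot p3): β-rule — branch into T (p5 \lor p4), T \lnot p3  //  F (p5 \lor p4), F \lnot p3.
  branch 1 (add T (p5 \lor p4), T \lnot p3):
    T (p4 \lor p1): β-rule — branch into T p4  //  T p1.
      branch 1.1 (add T p4):
        T (p5 \lor p4): β-rule — branch into T p5  //  T p4.
          branch 1.1.1 (add T p5):
            ○ open, literals {p1=true, p3=false, p4=true, p5=true}.
          branch 1.1.2 (add T p4):
            ○ open, literals {p1=true, p3=false, p4=true}.
      branch 1.2 (add T p1):
        T (p5 \lor p4): β-rule — branch into T p5  //  T p4.
          branch 1.2.1 (add T p5):
            ○ open, literals {p1=true, p3=false, p5=true}.
          branch 1.2.2 (add T p4):
            ○ open, literals {p1=true, p3=false, p4=true}.
  branch 2 (add F (p5 \lor p4), F \lnot p3):
    F (p5 \lor p4): α-rule — add F p5, F p4.
    T (p4 \lor p1): β-rule — branch into T p4  //  T p1.
      branch 2.1 (add T p4):
        × closes — contains both p4 and \lnot p4.
      branch 2.2 (add T p1):
        ○ open, literals {p1=true, p3=true, p4=false, p5=false}.
1 branch closed, 5 open.
Each open branch fixes some atoms; the unmentioned ones are free. Counting distinct full assignments: branch {p1=true, p3=false, p4=true, p5=true} (p2) contributes 2 new; branch {p1=true, p3=false, p4=true} (p2, p5) contributes 2 new; branch {p1=true, p3=false, p5=true} (p2, p4) contributes 2 new; branch {p1=true, p3=false, p4=true} (p2, p5) contributes 0 new; branch {p1=true, p3=true, p4=false, p5=false} (p2) contributes 2 new. Total: 8.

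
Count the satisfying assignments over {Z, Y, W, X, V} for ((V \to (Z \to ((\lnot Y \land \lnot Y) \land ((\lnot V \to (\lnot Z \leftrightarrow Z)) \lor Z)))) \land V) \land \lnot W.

6

Initial set: {(((V \to (Z \to ((\lnot Y \land \lnot Y) \land ((\lnot V \to (\lnot Z \leftrightarrow Z)) \lor Z)))) \land V) \land \lnot W)}.
(((V \to (Z \to ((\lnot Y \land \lnot Y) \land ((\lnot V \to (\lnot Z \leftrightarrow Z)) \lor Z)))) \land V) \land \lnot W): α-rule — add ((V \to (Z \to ((\lnot Y \land \lnot Y) \land ((\lnot V \to (\lnot Z \leftrightarrow Z)) \lor Z)))) \land V), \lnot W.
((V \to (Z \to ((\lnot Y \land \lnot Y) \land ((\lnot V \to (\lnot Z \leftrightarrow Z)) \lor Z)))) \land V): α-rule — add (V \to (Z \to ((\lnot Y \land \lnot Y) \land ((\lnot V \to (\lnot Z \leftrightarrow Z)) \lor Z)))), V.
(V \to (Z \to ((\lnot Y \land \lnot Y) \land ((\lnot V \to (\lnot Z \leftrightarrow Z)) \lor Z)))): β-rule — branch into \lnot V  //  (Z \to ((\lnot Y \land \lnot Y) \land ((\lnot V \to (\lnot Z \leftrightarrow Z)) \lor Z))).
  branch 1 (add \lnot V):
    × closes — contains both V and \lnot V.
  branch 2 (add (Z \to ((\lnot Y \land \lnot Y) \land ((\lnot V \to (\lnot Z \leftrightarrow Z)) \lor Z)))):
    (Z \to ((\lnot Y \land \lnot Y) \land ((\lnot V \to (\lnot Z \leftrightarrow Z)) \lor Z))): β-rule — branch into \lnot Z  //  ((\lnot Y \land \lnot Y) \land ((\lnot V \to (\lnot Z \leftrightarrow Z)) \lor Z)).
      branch 2.1 (add \lnot Z):
        ○ open, literals {V=T, W=F, Z=F}.
      branch 2.2 (add ((\lnot Y \land \lnot Y) \land ((\lnot V \to (\lnot Z \leftrightarrow Z)) \lor Z))):
        ((\lnot Y \land \lnot Y) \land ((\lnot V \to (\lnot Z \leftrightarrow Z)) \lor Z)): α-rule — add (\lnot Y \land \lnot Y), ((\lnot V \to (\lnot Z \leftrightarrow Z)) \lor Z).
        (\lnot Y \land \lnot Y): α-rule — add \lnot Y, \lnot Y.
        ((\lnot V \to (\lnot Z \leftrightarrow Z)) \lor Z): β-rule — branch into (\lnot V \to (\lnot Z \leftrightarrow Z))  //  Z.
          branch 2.2.1 (add (\lnot V \to (\lnot Z \leftrightarrow Z))):
            (\lnot V \to (\lnot Z \leftrightarrow Z)): β-rule — branch into \lnot \lnot V  //  (\lnot Z \leftrightarrow Z).
              branch 2.2.1.1 (add \lnot \lnot V):
                ○ open, literals {V=T, W=F, Y=F}.
              branch 2.2.1.2 (add (\lnot Z \leftrightarrow Z)):
                (\lnot Z \leftrightarrow Z): β-rule — branch into \lnot Z, Z  //  \lnot \lnot Z, \lnot Z.
                  branch 2.2.1.2.1 (add \lnot Z, Z):
                    × closes — contains both Z and \lnot Z.
                  branch 2.2.1.2.2 (add \lnot \lnot Z, \lnot Z):
                    × closes — contains both Z and \lnot Z.
          branch 2.2.2 (add Z):
            ○ open, literals {V=T, W=F, Y=F, Z=T}.
3 branches closed, 3 open.
Each open branch fixes some atoms; the unmentioned ones are free. Counting distinct full assignments: branch {V=T, W=F, Z=F} (Y, X) contributes 4 new; branch {V=T, W=F, Y=F} (Z, X) contributes 2 new; branch {V=T, W=F, Y=F, Z=T} (X) contributes 0 new. Total: 6.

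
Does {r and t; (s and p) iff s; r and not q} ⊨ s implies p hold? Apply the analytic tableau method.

Initial set: {(r and t); ((s and p) iff s); (r and not q); not (s implies p)}.
(r and t): α-rule — add r, t.
(r and not q): α-rule — add r, not q.
not (s implies p): α-rule — add s, not p.
((s and p) iff s): β-rule — branch into (s and p), s  //  not (s and p), not s.
  branch 1 (add (s and p), s):
    (s and p): α-rule — add s, p.
    × closes — contains both p and not p.
  branch 2 (add not (s and p), not s):
    × closes — contains both s and not s.
All 2 branches close.
Every branch closed, so the premises entail the conclusion.

Yes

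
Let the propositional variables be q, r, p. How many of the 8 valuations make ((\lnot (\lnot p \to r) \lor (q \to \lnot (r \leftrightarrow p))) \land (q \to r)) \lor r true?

Initial set: {(((\lnot (\lnot p \to r) \lor (q \to \lnot (r \leftrightarrow p))) \land (q \to r)) \lor r)}.
(((\lnot (\lnot p \to r) \lor (q \to \lnot (r \leftrightarrow p))) \land (q \to r)) \lor r): β-rule — branch into ((\lnot (\lnot p \to r) \lor (q \to \lnot (r \leftrightarrow p))) \land (q \to r))  //  r.
  branch 1 (add ((\lnot (\lnot p \to r) \lor (q \to \lnot (r \leftrightarrow p))) \land (q \to r))):
    ((\lnot (\lnot p \to r) \lor (q \to \lnot (r \leftrightarrow p))) \land (q \to r)): α-rule — add (\lnot (\lnot p \to r) \lor (q \to \lnot (r \leftrightarrow p))), (q \to r).
    (\lnot (\lnot p \to r) \lor (q \to \lnot (r \leftrightarrow p))): β-rule — branch into \lnot (\lnot p \to r)  //  (q \to \lnot (r \leftrightarrow p)).
      branch 1.1 (add \lnot (\lnot p \to r)):
        \lnot (\lnot p \to r): α-rule — add \lnot p, \lnot r.
        (q \to r): β-rule — branch into \lnot q  //  r.
          branch 1.1.1 (add \lnot q):
            ○ open, literals {p=false, q=false, r=false}.
          branch 1.1.2 (add r):
            × closes — contains both r and \lnot r.
      branch 1.2 (add (q \to \lnot (r \leftrightarrow p))):
        (q \to r): β-rule — branch into \lnot q  //  r.
          branch 1.2.1 (add \lnot q):
            (q \to \lnot (r \leftrightarrow p)): β-rule — branch into \lnot q  //  \lnot (r \leftrightarrow p).
              branch 1.2.1.1 (add \lnot q):
                ○ open, literals {q=false}.
              branch 1.2.1.2 (add \lnot (r \leftrightarrow p)):
                \lnot (r \leftrightarrow p): β-rule — branch into r, \lnot p  //  \lnot r, p.
                  branch 1.2.1.2.1 (add r, \lnot p):
                    ○ open, literals {p=false, q=false, r=true}.
                  branch 1.2.1.2.2 (add \lnot r, p):
                    ○ open, literals {p=true, q=false, r=false}.
          branch 1.2.2 (add r):
            (q \to \lnot (r \leftrightarrow p)): β-rule — branch into \lnot q  //  \lnot (r \leftrightarrow p).
              branch 1.2.2.1 (add \lnot q):
                ○ open, literals {q=false, r=true}.
              branch 1.2.2.2 (add \lnot (r \leftrightarrow p)):
                \lnot (r \leftrightarrow p): β-rule — branch into r, \lnot p  //  \lnot r, p.
                  branch 1.2.2.2.1 (add r, \lnot p):
                    ○ open, literals {p=false, r=true}.
                  branch 1.2.2.2.2 (add \lnot r, p):
                    × closes — contains both r and \lnot r.
  branch 2 (add r):
    ○ open, literals {r=true}.
2 branches closed, 7 open.
Each open branch fixes some atoms; the unmentioned ones are free. Counting distinct full assignments: branch {p=false, q=false, r=false} (none free) contributes 1 new; branch {q=false} (r, p) contributes 3 new; branch {p=false, q=false, r=true} (none free) contributes 0 new; branch {p=true, q=false, r=false} (none free) contributes 0 new; branch {q=false, r=true} (p) contributes 0 new; branch {p=false, r=true} (q) contributes 1 new; branch {r=true} (q, p) contributes 1 new. Total: 6.

6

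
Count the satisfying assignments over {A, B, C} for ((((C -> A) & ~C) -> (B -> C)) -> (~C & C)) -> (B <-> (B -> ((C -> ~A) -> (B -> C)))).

Initial set: {(((((C -> A) & ~C) -> (B -> C)) -> (~C & C)) -> (B <-> (B -> ((C -> ~A) -> (B -> C)))))}.
(((((C -> A) & ~C) -> (B -> C)) -> (~C & C)) -> (B <-> (B -> ((C -> ~A) -> (B -> C))))): β-rule — branch into ~((((C -> A) & ~C) -> (B -> C)) -> (~C & C))  //  (B <-> (B -> ((C -> ~A) -> (B -> C)))).
  branch 1 (add ~((((C -> A) & ~C) -> (B -> C)) -> (~C & C))):
    ~((((C -> A) & ~C) -> (B -> C)) -> (~C & C)): α-rule — add (((C -> A) & ~C) -> (B -> C)), ~(~C & C).
    (((C -> A) & ~C) -> (B -> C)): β-rule — branch into ~((C -> A) & ~C)  //  (B -> C).
      branch 1.1 (add ~((C -> A) & ~C)):
        ~(~C & C): β-rule — branch into ~~C  //  ~C.
          branch 1.1.1 (add ~~C):
            ~((C -> A) & ~C): β-rule — branch into ~(C -> A)  //  ~~C.
              branch 1.1.1.1 (add ~(C -> A)):
                ~(C -> A): α-rule — add C, ~A.
                ○ open, literals {A=0, C=1}.
              branch 1.1.1.2 (add ~~C):
                ○ open, literals {C=1}.
          branch 1.1.2 (add ~C):
            ~((C -> A) & ~C): β-rule — branch into ~(C -> A)  //  ~~C.
              branch 1.1.2.1 (add ~(C -> A)):
                ~(C -> A): α-rule — add C, ~A.
                × closes — contains both C and ~C.
              branch 1.1.2.2 (add ~~C):
                × closes — contains both C and ~C.
      branch 1.2 (add (B -> C)):
        ~(~C & C): β-rule — branch into ~~C  //  ~C.
          branch 1.2.1 (add ~~C):
            (B -> C): β-rule — branch into ~B  //  C.
              branch 1.2.1.1 (add ~B):
                ○ open, literals {B=0, C=1}.
              branch 1.2.1.2 (add C):
                ○ open, literals {C=1}.
          branch 1.2.2 (add ~C):
            (B -> C): β-rule — branch into ~B  //  C.
              branch 1.2.2.1 (add ~B):
                ○ open, literals {B=0, C=0}.
              branch 1.2.2.2 (add C):
                × closes — contains both C and ~C.
  branch 2 (add (B <-> (B -> ((C -> ~A) -> (B -> C))))):
    (B <-> (B -> ((C -> ~A) -> (B -> C)))): β-rule — branch into B, (B -> ((C -> ~A) -> (B -> C)))  //  ~B, ~(B -> ((C -> ~A) -> (B -> C))).
      branch 2.1 (add B, (B -> ((C -> ~A) -> (B -> C)))):
        (B -> ((C -> ~A) -> (B -> C))): β-rule — branch into ~B  //  ((C -> ~A) -> (B -> C)).
          branch 2.1.1 (add ~B):
            × closes — contains both B and ~B.
          branch 2.1.2 (add ((C -> ~A) -> (B -> C))):
            ((C -> ~A) -> (B -> C)): β-rule — branch into ~(C -> ~A)  //  (B -> C).
              branch 2.1.2.1 (add ~(C -> ~A)):
                ~(C -> ~A): α-rule — add C, ~~A.
                ○ open, literals {A=1, B=1, C=1}.
              branch 2.1.2.2 (add (B -> C)):
                (B -> C): β-rule — branch into ~B  //  C.
                  branch 2.1.2.2.1 (add ~B):
                    × closes — contains both B and ~B.
                  branch 2.1.2.2.2 (add C):
                    ○ open, literals {B=1, C=1}.
      branch 2.2 (add ~B, ~(B -> ((C -> ~A) -> (B -> C)))):
        ~(B -> ((C -> ~A) -> (B -> C))): α-rule — add B, ~((C -> ~A) -> (B -> C)).
        × closes — contains both B and ~B.
6 branches closed, 7 open.
Each open branch fixes some atoms; the unmentioned ones are free. Counting distinct full assignments: branch {A=0, C=1} (B) contributes 2 new; branch {C=1} (A, B) contributes 2 new; branch {B=0, C=1} (A) contributes 0 new; branch {C=1} (A, B) contributes 0 new; branch {B=0, C=0} (A) contributes 2 new; branch {A=1, B=1, C=1} (none free) contributes 0 new; branch {B=1, C=1} (A) contributes 0 new. Total: 6.

6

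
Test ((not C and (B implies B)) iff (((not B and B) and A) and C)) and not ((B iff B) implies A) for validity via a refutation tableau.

Not valid

Assume the negation and expand:
Initial set: {not (((not C and (B implies B)) iff (((not B and B) and A) and C)) and not ((B iff B) implies A))}.
not (((not C and (B implies B)) iff (((not B and B) and A) and C)) and not ((B iff B) implies A)): β-rule — branch into not ((not C and (B implies B)) iff (((not B and B) and A) and C))  //  not not ((B iff B) implies A).
  branch 1 (add not ((not C and (B implies B)) iff (((not B and B) and A) and C))):
    not ((not C and (B implies B)) iff (((not B and B) and A) and C)): β-rule — branch into (not C and (B implies B)), not (((not B and B) and A) and C)  //  not (not C and (B implies B)), (((not B and B) and A) and C).
      branch 1.1 (add (not C and (B implies B)), not (((not B and B) and A) and C)):
        (not C and (B implies B)): α-rule — add not C, (B implies B).
        not (((not B and B) and A) and C): β-rule — branch into not ((not B and B) and A)  //  not C.
          branch 1.1.1 (add not ((not B and B) and A)):
            (B implies B): β-rule — branch into not B  //  B.
              branch 1.1.1.1 (add not B):
                not ((not B and B) and A): β-rule — branch into not (not B and B)  //  not A.
                  branch 1.1.1.1.1 (add not (not B and B)):
                    not (not B and B): β-rule — branch into not not B  //  not B.
                      branch 1.1.1.1.1.1 (add not not B):
                        × closes — contains both B and not B.
                      branch 1.1.1.1.1.2 (add not B):
                        ○ open, literals {B=F, C=F}.
                  branch 1.1.1.1.2 (add not A):
                    ○ open, literals {A=F, B=F, C=F}.
              branch 1.1.1.2 (add B):
                not ((not B and B) and A): β-rule — branch into not (not B and B)  //  not A.
                  branch 1.1.1.2.1 (add not (not B and B)):
                    not (not B and B): β-rule — branch into not not B  //  not B.
                      branch 1.1.1.2.1.1 (add not not B):
                        ○ open, literals {B=T, C=F}.
                      branch 1.1.1.2.1.2 (add not B):
                        × closes — contains both B and not B.
                  branch 1.1.1.2.2 (add not A):
                    ○ open, literals {A=F, B=T, C=F}.
          branch 1.1.2 (add not C):
            (B implies B): β-rule — branch into not B  //  B.
              branch 1.1.2.1 (add not B):
                ○ open, literals {B=F, C=F}.
              branch 1.1.2.2 (add B):
                ○ open, literals {B=T, C=F}.
      branch 1.2 (add not (not C and (B implies B)), (((not B and B) and A) and C)):
        (((not B and B) and A) and C): α-rule — add ((not B and B) and A), C.
        ((not B and B) and A): α-rule — add (not B and B), A.
        (not B and B): α-rule — add not B, B.
        × closes — contains both B and not B.
  branch 2 (add not not ((B iff B) implies A)):
    not not ((B iff B) implies A): β-rule — branch into not (B iff B)  //  A.
      branch 2.1 (add not (B iff B)):
        not (B iff B): β-rule — branch into B, not B  //  not B, B.
          branch 2.1.1 (add B, not B):
            × closes — contains both B and not B.
          branch 2.1.2 (add not B, B):
            × closes — contains both B and not B.
      branch 2.2 (add A):
        ○ open, literals {A=T}.
5 branches closed, 7 open.
An open branch gives a countermodel: B=F, C=F (unmentioned atoms arbitrary); under it the original formula is false.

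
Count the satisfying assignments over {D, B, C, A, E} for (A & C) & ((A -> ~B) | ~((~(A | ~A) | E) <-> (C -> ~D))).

Initial set: {((A & C) & ((A -> ~B) | ~((~(A | ~A) | E) <-> (C -> ~D))))}.
((A & C) & ((A -> ~B) | ~((~(A | ~A) | E) <-> (C -> ~D)))): α-rule — add (A & C), ((A -> ~B) | ~((~(A | ~A) | E) <-> (C -> ~D))).
(A & C): α-rule — add A, C.
((A -> ~B) | ~((~(A | ~A) | E) <-> (C -> ~D))): β-rule — branch into (A -> ~B)  //  ~((~(A | ~A) | E) <-> (C -> ~D)).
  branch 1 (add (A -> ~B)):
    (A -> ~B): β-rule — branch into ~A  //  ~B.
      branch 1.1 (add ~A):
        × closes — contains both A and ~A.
      branch 1.2 (add ~B):
        ○ open, literals {A=1, B=0, C=1}.
  branch 2 (add ~((~(A | ~A) | E) <-> (C -> ~D))):
    ~((~(A | ~A) | E) <-> (C -> ~D)): β-rule — branch into (~(A | ~A) | E), ~(C -> ~D)  //  ~(~(A | ~A) | E), (C -> ~D).
      branch 2.1 (add (~(A | ~A) | E), ~(C -> ~D)):
        ~(C -> ~D): α-rule — add C, ~~D.
        (~(A | ~A) | E): β-rule — branch into ~(A | ~A)  //  E.
          branch 2.1.1 (add ~(A | ~A)):
            ~(A | ~A): α-rule — add ~A, ~~A.
            × closes — contains both A and ~A.
          branch 2.1.2 (add E):
            ○ open, literals {A=1, C=1, D=1, E=1}.
      branch 2.2 (add ~(~(A | ~A) | E), (C -> ~D)):
        ~(~(A | ~A) | E): α-rule — add ~~(A | ~A), ~E.
        (C -> ~D): β-rule — branch into ~C  //  ~D.
          branch 2.2.1 (add ~C):
            × closes — contains both C and ~C.
          branch 2.2.2 (add ~D):
            ~~(A | ~A): β-rule — branch into A  //  ~A.
              branch 2.2.2.1 (add A):
                ○ open, literals {A=1, C=1, D=0, E=0}.
              branch 2.2.2.2 (add ~A):
                × closes — contains both A and ~A.
4 branches closed, 3 open.
Each open branch fixes some atoms; the unmentioned ones are free. Counting distinct full assignments: branch {A=1, B=0, C=1} (D, E) contributes 4 new; branch {A=1, C=1, D=1, E=1} (B) contributes 1 new; branch {A=1, C=1, D=0, E=0} (B) contributes 1 new. Total: 6.

6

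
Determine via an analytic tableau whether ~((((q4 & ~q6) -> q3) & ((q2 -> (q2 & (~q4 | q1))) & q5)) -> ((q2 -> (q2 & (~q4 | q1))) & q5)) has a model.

Unsatisfiable

Initial set: {~((((q4 & ~q6) -> q3) & ((q2 -> (q2 & (~q4 | q1))) & q5)) -> ((q2 -> (q2 & (~q4 | q1))) & q5))}.
~((((q4 & ~q6) -> q3) & ((q2 -> (q2 & (~q4 | q1))) & q5)) -> ((q2 -> (q2 & (~q4 | q1))) & q5)): α-rule — add (((q4 & ~q6) -> q3) & ((q2 -> (q2 & (~q4 | q1))) & q5)), ~((q2 -> (q2 & (~q4 | q1))) & q5).
(((q4 & ~q6) -> q3) & ((q2 -> (q2 & (~q4 | q1))) & q5)): α-rule — add ((q4 & ~q6) -> q3), ((q2 -> (q2 & (~q4 | q1))) & q5).
((q2 -> (q2 & (~q4 | q1))) & q5): α-rule — add (q2 -> (q2 & (~q4 | q1))), q5.
~((q2 -> (q2 & (~q4 | q1))) & q5): β-rule — branch into ~(q2 -> (q2 & (~q4 | q1)))  //  ~q5.
  branch 1 (add ~(q2 -> (q2 & (~q4 | q1)))):
    ~(q2 -> (q2 & (~q4 | q1))): α-rule — add q2, ~(q2 & (~q4 | q1)).
    ((q4 & ~q6) -> q3): β-rule — branch into ~(q4 & ~q6)  //  q3.
      branch 1.1 (add ~(q4 & ~q6)):
        (q2 -> (q2 & (~q4 | q1))): β-rule — branch into ~q2  //  (q2 & (~q4 | q1)).
          branch 1.1.1 (add ~q2):
            × closes — contains both q2 and ~q2.
          branch 1.1.2 (add (q2 & (~q4 | q1))):
            (q2 & (~q4 | q1)): α-rule — add q2, (~q4 | q1).
            ~(q2 & (~q4 | q1)): β-rule — branch into ~q2  //  ~(~q4 | q1).
              branch 1.1.2.1 (add ~q2):
                × closes — contains both q2 and ~q2.
              branch 1.1.2.2 (add ~(~q4 | q1)):
                ~(~q4 | q1): α-rule — add ~~q4, ~q1.
                ~(q4 & ~q6): β-rule — branch into ~q4  //  ~~q6.
                  branch 1.1.2.2.1 (add ~q4):
                    × closes — contains both q4 and ~q4.
                  branch 1.1.2.2.2 (add ~~q6):
                    (~q4 | q1): β-rule — branch into ~q4  //  q1.
                      branch 1.1.2.2.2.1 (add ~q4):
                        × closes — contains both q4 and ~q4.
                      branch 1.1.2.2.2.2 (add q1):
                        × closes — contains both q1 and ~q1.
      branch 1.2 (add q3):
        (q2 -> (q2 & (~q4 | q1))): β-rule — branch into ~q2  //  (q2 & (~q4 | q1)).
          branch 1.2.1 (add ~q2):
            × closes — contains both q2 and ~q2.
          branch 1.2.2 (add (q2 & (~q4 | q1))):
            (q2 & (~q4 | q1)): α-rule — add q2, (~q4 | q1).
            ~(q2 & (~q4 | q1)): β-rule — branch into ~q2  //  ~(~q4 | q1).
              branch 1.2.2.1 (add ~q2):
                × closes — contains both q2 and ~q2.
              branch 1.2.2.2 (add ~(~q4 | q1)):
                ~(~q4 | q1): α-rule — add ~~q4, ~q1.
                (~q4 | q1): β-rule — branch into ~q4  //  q1.
                  branch 1.2.2.2.1 (add ~q4):
                    × closes — contains both q4 and ~q4.
                  branch 1.2.2.2.2 (add q1):
                    × closes — contains both q1 and ~q1.
  branch 2 (add ~q5):
    × closes — contains both q5 and ~q5.
All 10 branches close.
Every branch closed; the formula is unsatisfiable.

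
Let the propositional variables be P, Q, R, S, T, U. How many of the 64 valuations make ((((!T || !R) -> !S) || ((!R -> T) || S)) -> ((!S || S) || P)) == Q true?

Initial set: {(((((!T || !R) -> !S) || ((!R -> T) || S)) -> ((!S || S) || P)) == Q)}.
(((((!T || !R) -> !S) || ((!R -> T) || S)) -> ((!S || S) || P)) == Q): β-rule — branch into ((((!T || !R) -> !S) || ((!R -> T) || S)) -> ((!S || S) || P)), Q  //  !((((!T || !R) -> !S) || ((!R -> T) || S)) -> ((!S || S) || P)), !Q.
  branch 1 (add ((((!T || !R) -> !S) || ((!R -> T) || S)) -> ((!S || S) || P)), Q):
    ((((!T || !R) -> !S) || ((!R -> T) || S)) -> ((!S || S) || P)): β-rule — branch into !(((!T || !R) -> !S) || ((!R -> T) || S))  //  ((!S || S) || P).
      branch 1.1 (add !(((!T || !R) -> !S) || ((!R -> T) || S))):
        !(((!T || !R) -> !S) || ((!R -> T) || S)): α-rule — add !((!T || !R) -> !S), !((!R -> T) || S).
        !((!T || !R) -> !S): α-rule — add (!T || !R), !!S.
        !((!R -> T) || S): α-rule — add !(!R -> T), !S.
        × closes — contains both S and !S.
      branch 1.2 (add ((!S || S) || P)):
        ((!S || S) || P): β-rule — branch into (!S || S)  //  P.
          branch 1.2.1 (add (!S || S)):
            (!S || S): β-rule — branch into !S  //  S.
              branch 1.2.1.1 (add !S):
                ○ open, literals {Q=1, S=0}.
              branch 1.2.1.2 (add S):
                ○ open, literals {Q=1, S=1}.
          branch 1.2.2 (add P):
            ○ open, literals {P=1, Q=1}.
  branch 2 (add !((((!T || !R) -> !S) || ((!R -> T) || S)) -> ((!S || S) || P)), !Q):
    !((((!T || !R) -> !S) || ((!R -> T) || S)) -> ((!S || S) || P)): α-rule — add (((!T || !R) -> !S) || ((!R -> T) || S)), !((!S || S) || P).
    !((!S || S) || P): α-rule — add !(!S || S), !P.
    !(!S || S): α-rule — add !!S, !S.
    × closes — contains both S and !S.
2 branches closed, 3 open.
Each open branch fixes some atoms; the unmentioned ones are free. Counting distinct full assignments: branch {Q=1, S=0} (P, R, T, U) contributes 16 new; branch {Q=1, S=1} (P, R, T, U) contributes 16 new; branch {P=1, Q=1} (R, S, T, U) contributes 0 new. Total: 32.

32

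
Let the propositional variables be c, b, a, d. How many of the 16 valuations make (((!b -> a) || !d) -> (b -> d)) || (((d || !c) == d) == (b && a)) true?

14

Initial set: {((((!b -> a) || !d) -> (b -> d)) || (((d || !c) == d) == (b && a)))}.
((((!b -> a) || !d) -> (b -> d)) || (((d || !c) == d) == (b && a))): β-rule — branch into (((!b -> a) || !d) -> (b -> d))  //  (((d || !c) == d) == (b && a)).
  branch 1 (add (((!b -> a) || !d) -> (b -> d))):
    (((!b -> a) || !d) -> (b -> d)): β-rule — branch into !((!b -> a) || !d)  //  (b -> d).
      branch 1.1 (add !((!b -> a) || !d)):
        !((!b -> a) || !d): α-rule — add !(!b -> a), !!d.
        !(!b -> a): α-rule — add !b, !a.
        ○ open, literals {a=F, b=F, d=T}.
      branch 1.2 (add (b -> d)):
        (b -> d): β-rule — branch into !b  //  d.
          branch 1.2.1 (add !b):
            ○ open, literals {b=F}.
          branch 1.2.2 (add d):
            ○ open, literals {d=T}.
  branch 2 (add (((d || !c) == d) == (b && a))):
    (((d || !c) == d) == (b && a)): β-rule — branch into ((d || !c) == d), (b && a)  //  !((d || !c) == d), !(b && a).
      branch 2.1 (add ((d || !c) == d), (b && a)):
        (b && a): α-rule — add b, a.
        ((d || !c) == d): β-rule — branch into (d || !c), d  //  !(d || !c), !d.
          branch 2.1.1 (add (d || !c), d):
            (d || !c): β-rule — branch into d  //  !c.
              branch 2.1.1.1 (add d):
                ○ open, literals {a=T, b=T, d=T}.
              branch 2.1.1.2 (add !c):
                ○ open, literals {a=T, b=T, c=F, d=T}.
          branch 2.1.2 (add !(d || !c), !d):
            !(d || !c): α-rule — add !d, !!c.
            ○ open, literals {a=T, b=T, c=T, d=F}.
      branch 2.2 (add !((d || !c) == d), !(b && a)):
        !((d || !c) == d): β-rule — branch into (d || !c), !d  //  !(d || !c), d.
          branch 2.2.1 (add (d || !c), !d):
            !(b && a): β-rule — branch into !b  //  !a.
              branch 2.2.1.1 (add !b):
                (d || !c): β-rule — branch into d  //  !c.
                  branch 2.2.1.1.1 (add d):
                    × closes — contains both d and !d.
                  branch 2.2.1.1.2 (add !c):
                    ○ open, literals {b=F, c=F, d=F}.
              branch 2.2.1.2 (add !a):
                (d || !c): β-rule — branch into d  //  !c.
                  branch 2.2.1.2.1 (add d):
                    × closes — contains both d and !d.
                  branch 2.2.1.2.2 (add !c):
                    ○ open, literals {a=F, c=F, d=F}.
          branch 2.2.2 (add !(d || !c), d):
            !(d || !c): α-rule — add !d, !!c.
            × closes — contains both d and !d.
3 branches closed, 8 open.
Each open branch fixes some atoms; the unmentioned ones are free. Counting distinct full assignments: branch {a=F, b=F, d=T} (c) contributes 2 new; branch {b=F} (c, a, d) contributes 6 new; branch {d=T} (c, b, a) contributes 4 new; branch {a=T, b=T, d=T} (c) contributes 0 new; branch {a=T, b=T, c=F, d=T} (none free) contributes 0 new; branch {a=T, b=T, c=T, d=F} (none free) contributes 1 new; branch {b=F, c=F, d=F} (a) contributes 0 new; branch {a=F, c=F, d=F} (b) contributes 1 new. Total: 14.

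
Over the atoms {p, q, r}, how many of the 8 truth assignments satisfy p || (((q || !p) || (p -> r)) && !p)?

Initial set: {(p || (((q || !p) || (p -> r)) && !p))}.
(p || (((q || !p) || (p -> r)) && !p)): β-rule — branch into p  //  (((q || !p) || (p -> r)) && !p).
  branch 1 (add p):
    ○ open, literals {p=T}.
  branch 2 (add (((q || !p) || (p -> r)) && !p)):
    (((q || !p) || (p -> r)) && !p): α-rule — add ((q || !p) || (p -> r)), !p.
    ((q || !p) || (p -> r)): β-rule — branch into (q || !p)  //  (p -> r).
      branch 2.1 (add (q || !p)):
        (q || !p): β-rule — branch into q  //  !p.
          branch 2.1.1 (add q):
            ○ open, literals {p=F, q=T}.
          branch 2.1.2 (add !p):
            ○ open, literals {p=F}.
      branch 2.2 (add (p -> r)):
        (p -> r): β-rule — branch into !p  //  r.
          branch 2.2.1 (add !p):
            ○ open, literals {p=F}.
          branch 2.2.2 (add r):
            ○ open, literals {p=F, r=T}.
0 branches closed, 5 open.
Each open branch fixes some atoms; the unmentioned ones are free. Counting distinct full assignments: branch {p=T} (q, r) contributes 4 new; branch {p=F, q=T} (r) contributes 2 new; branch {p=F} (q, r) contributes 2 new; branch {p=F} (q, r) contributes 0 new; branch {p=F, r=T} (q) contributes 0 new. Total: 8.

8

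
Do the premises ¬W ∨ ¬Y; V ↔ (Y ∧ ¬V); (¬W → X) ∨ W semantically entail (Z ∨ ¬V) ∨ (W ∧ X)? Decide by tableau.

Yes

Initial set: {(¬W ∨ ¬Y); (V ↔ (Y ∧ ¬V)); ((¬W → X) ∨ W); ¬((Z ∨ ¬V) ∨ (W ∧ X))}.
¬((Z ∨ ¬V) ∨ (W ∧ X)): α-rule — add ¬(Z ∨ ¬V), ¬(W ∧ X).
¬(Z ∨ ¬V): α-rule — add ¬Z, ¬¬V.
(¬W ∨ ¬Y): β-rule — branch into ¬W  //  ¬Y.
  branch 1 (add ¬W):
    (V ↔ (Y ∧ ¬V)): β-rule — branch into V, (Y ∧ ¬V)  //  ¬V, ¬(Y ∧ ¬V).
      branch 1.1 (add V, (Y ∧ ¬V)):
        (Y ∧ ¬V): α-rule — add Y, ¬V.
        × closes — contains both V and ¬V.
      branch 1.2 (add ¬V, ¬(Y ∧ ¬V)):
        × closes — contains both V and ¬V.
  branch 2 (add ¬Y):
    (V ↔ (Y ∧ ¬V)): β-rule — branch into V, (Y ∧ ¬V)  //  ¬V, ¬(Y ∧ ¬V).
      branch 2.1 (add V, (Y ∧ ¬V)):
        (Y ∧ ¬V): α-rule — add Y, ¬V.
        × closes — contains both Y and ¬Y.
      branch 2.2 (add ¬V, ¬(Y ∧ ¬V)):
        × closes — contains both V and ¬V.
All 4 branches close.
Every branch closed, so the premises entail the conclusion.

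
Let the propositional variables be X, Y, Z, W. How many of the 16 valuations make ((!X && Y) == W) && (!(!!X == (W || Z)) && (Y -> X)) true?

3

Initial set: {(((!X && Y) == W) && (!(!!X == (W || Z)) && (Y -> X)))}.
(((!X && Y) == W) && (!(!!X == (W || Z)) && (Y -> X))): α-rule — add ((!X && Y) == W), (!(!!X == (W || Z)) && (Y -> X)).
(!(!!X == (W || Z)) && (Y -> X)): α-rule — add !(!!X == (W || Z)), (Y -> X).
((!X && Y) == W): β-rule — branch into (!X && Y), W  //  !(!X && Y), !W.
  branch 1 (add (!X && Y), W):
    (!X && Y): α-rule — add !X, Y.
    !(!!X == (W || Z)): β-rule — branch into !!X, !(W || Z)  //  !!!X, (W || Z).
      branch 1.1 (add !!X, !(W || Z)):
        !!X: drop double negation, giving X.
        × closes — contains both X and !X.
      branch 1.2 (add !!!X, (W || Z)):
        !!!X: drop double negation, giving !X.
        (Y -> X): β-rule — branch into !Y  //  X.
          branch 1.2.1 (add !Y):
            × closes — contains both Y and !Y.
          branch 1.2.2 (add X):
            × closes — contains both X and !X.
  branch 2 (add !(!X && Y), !W):
    !(!!X == (W || Z)): β-rule — branch into !!X, !(W || Z)  //  !!!X, (W || Z).
      branch 2.1 (add !!X, !(W || Z)):
        !!X: drop double negation, giving X.
        !(W || Z): α-rule — add !W, !Z.
        (Y -> X): β-rule — branch into !Y  //  X.
          branch 2.1.1 (add !Y):
            !(!X && Y): β-rule — branch into !!X  //  !Y.
              branch 2.1.1.1 (add !!X):
                ○ open, literals {W=false, X=true, Y=false, Z=false}.
              branch 2.1.1.2 (add !Y):
                ○ open, literals {W=false, X=true, Y=false, Z=false}.
          branch 2.1.2 (add X):
            !(!X && Y): β-rule — branch into !!X  //  !Y.
              branch 2.1.2.1 (add !!X):
                ○ open, literals {W=false, X=true, Z=false}.
              branch 2.1.2.2 (add !Y):
                ○ open, literals {W=false, X=true, Y=false, Z=false}.
      branch 2.2 (add !!!X, (W || Z)):
        !!!X: drop double negation, giving !X.
        (Y -> X): β-rule — branch into !Y  //  X.
          branch 2.2.1 (add !Y):
            !(!X && Y): β-rule — branch into !!X  //  !Y.
              branch 2.2.1.1 (add !!X):
                × closes — contains both X and !X.
              branch 2.2.1.2 (add !Y):
                (W || Z): β-rule — branch into W  //  Z.
                  branch 2.2.1.2.1 (add W):
                    × closes — contains both W and !W.
                  branch 2.2.1.2.2 (add Z):
                    ○ open, literals {W=false, X=false, Y=false, Z=true}.
          branch 2.2.2 (add X):
            × closes — contains both X and !X.
6 branches closed, 5 open.
Each open branch fixes some atoms; the unmentioned ones are free. Counting distinct full assignments: branch {W=false, X=true, Y=false, Z=false} (none free) contributes 1 new; branch {W=false, X=true, Y=false, Z=false} (none free) contributes 0 new; branch {W=false, X=true, Z=false} (Y) contributes 1 new; branch {W=false, X=true, Y=false, Z=false} (none free) contributes 0 new; branch {W=false, X=false, Y=false, Z=true} (none free) contributes 1 new. Total: 3.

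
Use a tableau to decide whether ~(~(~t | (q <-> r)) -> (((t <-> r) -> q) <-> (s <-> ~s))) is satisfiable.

Satisfiable

Initial set: {~(~(~t | (q <-> r)) -> (((t <-> r) -> q) <-> (s <-> ~s)))}.
~(~(~t | (q <-> r)) -> (((t <-> r) -> q) <-> (s <-> ~s))): α-rule — add ~(~t | (q <-> r)), ~(((t <-> r) -> q) <-> (s <-> ~s)).
~(~t | (q <-> r)): α-rule — add ~~t, ~(q <-> r).
~(((t <-> r) -> q) <-> (s <-> ~s)): β-rule — branch into ((t <-> r) -> q), ~(s <-> ~s)  //  ~((t <-> r) -> q), (s <-> ~s).
  branch 1 (add ((t <-> r) -> q), ~(s <-> ~s)):
    ~(q <-> r): β-rule — branch into q, ~r  //  ~q, r.
      branch 1.1 (add q, ~r):
        ((t <-> r) -> q): β-rule — branch into ~(t <-> r)  //  q.
          branch 1.1.1 (add ~(t <-> r)):
            ~(s <-> ~s): β-rule — branch into s, ~~s  //  ~s, ~s.
              branch 1.1.1.1 (add s, ~~s):
                ~(t <-> r): β-rule — branch into t, ~r  //  ~t, r.
                  branch 1.1.1.1.1 (add t, ~r):
                    ○ open, literals {q=T, r=F, s=T, t=T}.
                  branch 1.1.1.1.2 (add ~t, r):
                    × closes — contains both t and ~t.
              branch 1.1.1.2 (add ~s, ~s):
                ~(t <-> r): β-rule — branch into t, ~r  //  ~t, r.
                  branch 1.1.1.2.1 (add t, ~r):
                    ○ open, literals {q=T, r=F, s=F, t=T}.
                  branch 1.1.1.2.2 (add ~t, r):
                    × closes — contains both t and ~t.
          branch 1.1.2 (add q):
            ~(s <-> ~s): β-rule — branch into s, ~~s  //  ~s, ~s.
              branch 1.1.2.1 (add s, ~~s):
                ○ open, literals {q=T, r=F, s=T, t=T}.
              branch 1.1.2.2 (add ~s, ~s):
                ○ open, literals {q=T, r=F, s=F, t=T}.
      branch 1.2 (add ~q, r):
        ((t <-> r) -> q): β-rule — branch into ~(t <-> r)  //  q.
          branch 1.2.1 (add ~(t <-> r)):
            ~(s <-> ~s): β-rule — branch into s, ~~s  //  ~s, ~s.
              branch 1.2.1.1 (add s, ~~s):
                ~(t <-> r): β-rule — branch into t, ~r  //  ~t, r.
                  branch 1.2.1.1.1 (add t, ~r):
                    × closes — contains both r and ~r.
                  branch 1.2.1.1.2 (add ~t, r):
                    × closes — contains both t and ~t.
              branch 1.2.1.2 (add ~s, ~s):
                ~(t <-> r): β-rule — branch into t, ~r  //  ~t, r.
                  branch 1.2.1.2.1 (add t, ~r):
                    × closes — contains both r and ~r.
                  branch 1.2.1.2.2 (add ~t, r):
                    × closes — contains both t and ~t.
          branch 1.2.2 (add q):
            × closes — contains both q and ~q.
  branch 2 (add ~((t <-> r) -> q), (s <-> ~s)):
    ~((t <-> r) -> q): α-rule — add (t <-> r), ~q.
    ~(q <-> r): β-rule — branch into q, ~r  //  ~q, r.
      branch 2.1 (add q, ~r):
        × closes — contains both q and ~q.
      branch 2.2 (add ~q, r):
        (s <-> ~s): β-rule — branch into s, ~s  //  ~s, ~~s.
          branch 2.2.1 (add s, ~s):
            × closes — contains both s and ~s.
          branch 2.2.2 (add ~s, ~~s):
            × closes — contains both s and ~s.
10 branches closed, 4 open.
An open branch gives a satisfying assignment: q=T, r=F, s=T, t=T.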